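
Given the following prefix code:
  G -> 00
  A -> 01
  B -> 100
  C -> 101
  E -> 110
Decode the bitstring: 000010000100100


Decoding step by step:
Bits 00 -> G
Bits 00 -> G
Bits 100 -> B
Bits 00 -> G
Bits 100 -> B
Bits 100 -> B


Decoded message: GGBGBB


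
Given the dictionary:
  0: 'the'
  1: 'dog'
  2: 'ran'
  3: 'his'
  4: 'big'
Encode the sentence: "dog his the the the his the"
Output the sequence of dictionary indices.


Look up each word in the dictionary:
  'dog' -> 1
  'his' -> 3
  'the' -> 0
  'the' -> 0
  'the' -> 0
  'his' -> 3
  'the' -> 0

Encoded: [1, 3, 0, 0, 0, 3, 0]


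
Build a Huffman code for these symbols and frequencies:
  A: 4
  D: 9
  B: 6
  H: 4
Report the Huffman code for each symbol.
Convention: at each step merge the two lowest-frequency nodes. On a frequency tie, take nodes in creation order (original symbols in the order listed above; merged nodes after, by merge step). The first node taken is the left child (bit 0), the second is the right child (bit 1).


Huffman tree construction:
Step 1: Merge A(4) + H(4) = 8
Step 2: Merge B(6) + (A+H)(8) = 14
Step 3: Merge D(9) + (B+(A+H))(14) = 23
Read each symbol's code off the tree from the root (left child = 0, right child = 1).

Codes:
  A: 110 (length 3)
  D: 0 (length 1)
  B: 10 (length 2)
  H: 111 (length 3)
Average code length: 45/23 = 1.9565 bits/symbol


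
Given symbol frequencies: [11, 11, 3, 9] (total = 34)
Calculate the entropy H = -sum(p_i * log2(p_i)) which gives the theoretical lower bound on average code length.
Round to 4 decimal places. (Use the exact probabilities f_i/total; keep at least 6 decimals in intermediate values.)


Per-symbol terms -p_i * log2(p_i) with p_i = f_i/34:
  p = 11/34 = 0.323529: log2(p) = -1.628031, -p*log2(p) = 0.526716
  p = 11/34 = 0.323529: log2(p) = -1.628031, -p*log2(p) = 0.526716
  p = 3/34 = 0.088235: log2(p) = -3.502500, -p*log2(p) = 0.309044
  p = 9/34 = 0.264706: log2(p) = -1.917538, -p*log2(p) = 0.507584
H = 0.526716 + 0.526716 + 0.309044 + 0.507584 = 1.870060

H = 1.8701 bits/symbol


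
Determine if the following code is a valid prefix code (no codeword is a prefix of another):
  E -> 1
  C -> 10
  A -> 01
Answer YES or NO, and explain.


Checking each pair (does one codeword prefix another?):
  E='1' vs C='10': prefix -- VIOLATION

NO -- this is NOT a valid prefix code. E (1) is a prefix of C (10).


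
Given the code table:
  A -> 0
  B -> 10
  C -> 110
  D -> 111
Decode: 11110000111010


Decoding:
111 -> D
10 -> B
0 -> A
0 -> A
0 -> A
111 -> D
0 -> A
10 -> B


Result: DBAAADAB


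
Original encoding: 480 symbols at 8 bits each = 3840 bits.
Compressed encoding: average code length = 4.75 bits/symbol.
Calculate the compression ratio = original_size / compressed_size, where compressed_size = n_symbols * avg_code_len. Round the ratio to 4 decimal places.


original_size = n_symbols * orig_bits = 480 * 8 = 3840 bits
compressed_size = n_symbols * avg_code_len = 480 * 4.75 = 2280.0 bits
ratio = original_size / compressed_size = 3840 / 2280.0 = 1.6842

Compression ratio = 1.6842


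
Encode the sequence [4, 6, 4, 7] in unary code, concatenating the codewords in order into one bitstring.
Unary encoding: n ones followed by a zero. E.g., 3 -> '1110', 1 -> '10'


Encode each number as n ones followed by a terminating 0:
  4 -> 11110 (5 bits)
  6 -> 1111110 (7 bits)
  4 -> 11110 (5 bits)
  7 -> 11111110 (8 bits)
Total length = 5 + 7 + 5 + 8 = 25 bits.

Unary([4, 6, 4, 7]) = 1111011111101111011111110 (25 bits)


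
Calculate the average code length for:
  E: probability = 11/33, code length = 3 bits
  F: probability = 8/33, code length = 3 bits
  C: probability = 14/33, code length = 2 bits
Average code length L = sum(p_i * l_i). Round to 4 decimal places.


Weighted contributions p_i * l_i:
  E: (11/33) * 3 = 33/33
  F: (8/33) * 3 = 24/33
  C: (14/33) * 2 = 28/33
Sum = (33 + 24 + 28)/33 = 85/33

L = 85/33 = 2.5758 bits/symbol


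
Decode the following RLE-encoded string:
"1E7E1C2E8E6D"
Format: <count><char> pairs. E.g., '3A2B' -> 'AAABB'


Expanding each <count><char> pair:
  1E -> 'E'
  7E -> 'EEEEEEE'
  1C -> 'C'
  2E -> 'EE'
  8E -> 'EEEEEEEE'
  6D -> 'DDDDDD'

Decoded = EEEEEEEECEEEEEEEEEEDDDDDD


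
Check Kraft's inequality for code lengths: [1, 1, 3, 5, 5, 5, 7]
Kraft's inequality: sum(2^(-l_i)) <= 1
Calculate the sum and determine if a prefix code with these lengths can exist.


Sum = 2^(-1) + 2^(-1) + 2^(-3) + 2^(-5) + 2^(-5) + 2^(-5) + 2^(-7)
    = 0.5 + 0.5 + 0.125 + 0.03125 + 0.03125 + 0.03125 + 0.0078125
    = 157/128 = 1.2265625
Since 1.2265625 > 1, Kraft's inequality is NOT satisfied.
A prefix code with these lengths CANNOT exist.

Kraft sum = 1.2265625. Not satisfied.


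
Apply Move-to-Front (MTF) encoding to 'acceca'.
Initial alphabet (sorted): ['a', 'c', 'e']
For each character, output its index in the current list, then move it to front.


MTF encoding:
'a': index 0 in ['a', 'c', 'e'] -> ['a', 'c', 'e']
'c': index 1 in ['a', 'c', 'e'] -> ['c', 'a', 'e']
'c': index 0 in ['c', 'a', 'e'] -> ['c', 'a', 'e']
'e': index 2 in ['c', 'a', 'e'] -> ['e', 'c', 'a']
'c': index 1 in ['e', 'c', 'a'] -> ['c', 'e', 'a']
'a': index 2 in ['c', 'e', 'a'] -> ['a', 'c', 'e']


Output: [0, 1, 0, 2, 1, 2]


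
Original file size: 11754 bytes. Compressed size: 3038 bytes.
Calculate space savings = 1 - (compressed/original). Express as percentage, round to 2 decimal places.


ratio = compressed/original = 3038/11754 = 0.258465
savings = 1 - ratio = 1 - 0.258465 = 0.741535
as a percentage: 0.741535 * 100 = 74.15%

Space savings = 1 - 3038/11754 = 74.15%


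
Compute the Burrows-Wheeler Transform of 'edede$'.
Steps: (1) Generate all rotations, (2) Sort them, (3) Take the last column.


Rotations (sorted):
  0: $edede -> last char: e
  1: de$ede -> last char: e
  2: dede$e -> last char: e
  3: e$eded -> last char: d
  4: ede$ed -> last char: d
  5: edede$ -> last char: $


BWT = eeedd$


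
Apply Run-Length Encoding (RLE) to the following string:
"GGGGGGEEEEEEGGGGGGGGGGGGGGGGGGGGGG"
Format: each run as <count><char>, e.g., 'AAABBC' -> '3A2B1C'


Scanning runs left to right:
  i=0: run of 'G' x 6 -> '6G'
  i=6: run of 'E' x 6 -> '6E'
  i=12: run of 'G' x 22 -> '22G'

RLE = 6G6E22G


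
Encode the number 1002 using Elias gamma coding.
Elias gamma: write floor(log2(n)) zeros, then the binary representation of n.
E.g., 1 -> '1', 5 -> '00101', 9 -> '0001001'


num_bits = floor(log2(1002)) + 1 = 10
leading_zeros = num_bits - 1 = 9
binary(1002) = 1111101010

Elias gamma(1002) = '000000000' + '1111101010' = 0000000001111101010 (19 bits)


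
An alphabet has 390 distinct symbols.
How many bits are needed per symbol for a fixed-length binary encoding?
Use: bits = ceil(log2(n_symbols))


log2(390) = 8.6073
Bracket: 2^8 = 256 < 390 <= 2^9 = 512
So ceil(log2(390)) = 9

bits = ceil(log2(390)) = ceil(8.6073) = 9 bits


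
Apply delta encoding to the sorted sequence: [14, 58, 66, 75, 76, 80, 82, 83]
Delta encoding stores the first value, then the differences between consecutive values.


First value: 14
Deltas:
  58 - 14 = 44
  66 - 58 = 8
  75 - 66 = 9
  76 - 75 = 1
  80 - 76 = 4
  82 - 80 = 2
  83 - 82 = 1


Delta encoded: [14, 44, 8, 9, 1, 4, 2, 1]


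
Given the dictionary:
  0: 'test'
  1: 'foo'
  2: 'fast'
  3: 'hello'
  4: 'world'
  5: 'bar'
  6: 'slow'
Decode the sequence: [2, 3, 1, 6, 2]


Look up each index in the dictionary:
  2 -> 'fast'
  3 -> 'hello'
  1 -> 'foo'
  6 -> 'slow'
  2 -> 'fast'

Decoded: "fast hello foo slow fast"


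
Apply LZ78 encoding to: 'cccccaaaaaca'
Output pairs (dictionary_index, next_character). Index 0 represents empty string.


LZ78 encoding steps:
Dictionary: {0: ''}
Step 1: w='' (idx 0), next='c' -> output (0, 'c'), add 'c' as idx 1
Step 2: w='c' (idx 1), next='c' -> output (1, 'c'), add 'cc' as idx 2
Step 3: w='cc' (idx 2), next='a' -> output (2, 'a'), add 'cca' as idx 3
Step 4: w='' (idx 0), next='a' -> output (0, 'a'), add 'a' as idx 4
Step 5: w='a' (idx 4), next='a' -> output (4, 'a'), add 'aa' as idx 5
Step 6: w='a' (idx 4), next='c' -> output (4, 'c'), add 'ac' as idx 6
Step 7: w='a' (idx 4), end of input -> output (4, '')


Encoded: [(0, 'c'), (1, 'c'), (2, 'a'), (0, 'a'), (4, 'a'), (4, 'c'), (4, '')]


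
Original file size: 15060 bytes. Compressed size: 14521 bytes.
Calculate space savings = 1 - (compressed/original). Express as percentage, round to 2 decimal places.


ratio = compressed/original = 14521/15060 = 0.96421
savings = 1 - ratio = 1 - 0.96421 = 0.03579
as a percentage: 0.03579 * 100 = 3.58%

Space savings = 1 - 14521/15060 = 3.58%


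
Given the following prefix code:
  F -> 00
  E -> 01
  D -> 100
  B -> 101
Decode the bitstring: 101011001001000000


Decoding step by step:
Bits 101 -> B
Bits 01 -> E
Bits 100 -> D
Bits 100 -> D
Bits 100 -> D
Bits 00 -> F
Bits 00 -> F


Decoded message: BEDDDFF


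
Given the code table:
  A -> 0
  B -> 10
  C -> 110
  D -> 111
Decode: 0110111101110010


Decoding:
0 -> A
110 -> C
111 -> D
10 -> B
111 -> D
0 -> A
0 -> A
10 -> B


Result: ACDBDAAB


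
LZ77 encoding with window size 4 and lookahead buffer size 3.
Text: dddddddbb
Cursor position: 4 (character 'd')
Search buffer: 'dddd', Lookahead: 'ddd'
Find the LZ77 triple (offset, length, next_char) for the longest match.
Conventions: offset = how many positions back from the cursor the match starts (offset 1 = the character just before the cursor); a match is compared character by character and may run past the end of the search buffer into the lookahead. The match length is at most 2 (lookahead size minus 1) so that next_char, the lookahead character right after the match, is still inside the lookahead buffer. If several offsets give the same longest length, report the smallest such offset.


Try each offset into the search buffer:
  offset=1 (pos 3, char 'd'): match length 2
  offset=2 (pos 2, char 'd'): match length 2
  offset=3 (pos 1, char 'd'): match length 2
  offset=4 (pos 0, char 'd'): match length 2
Longest match has length 2, found at offsets 1, 2, 3, 4; take the smallest, offset 1.
next_char = character at position 4 + 2 = 6 -> 'd'

Best match: offset=1, length=2 (matching 'dd' starting at position 3)
LZ77 triple: (1, 2, 'd')


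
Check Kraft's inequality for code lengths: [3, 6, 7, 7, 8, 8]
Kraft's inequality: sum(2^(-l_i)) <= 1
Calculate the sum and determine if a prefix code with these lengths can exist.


Sum = 2^(-3) + 2^(-6) + 2^(-7) + 2^(-7) + 2^(-8) + 2^(-8)
    = 0.125 + 0.015625 + 0.0078125 + 0.0078125 + 0.00390625 + 0.00390625
    = 42/256 = 0.1640625
Since 0.1640625 <= 1, Kraft's inequality IS satisfied.
A prefix code with these lengths CAN exist.

Kraft sum = 0.1640625. Satisfied.


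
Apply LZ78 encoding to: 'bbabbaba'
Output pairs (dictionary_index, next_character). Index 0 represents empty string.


LZ78 encoding steps:
Dictionary: {0: ''}
Step 1: w='' (idx 0), next='b' -> output (0, 'b'), add 'b' as idx 1
Step 2: w='b' (idx 1), next='a' -> output (1, 'a'), add 'ba' as idx 2
Step 3: w='b' (idx 1), next='b' -> output (1, 'b'), add 'bb' as idx 3
Step 4: w='' (idx 0), next='a' -> output (0, 'a'), add 'a' as idx 4
Step 5: w='ba' (idx 2), end of input -> output (2, '')


Encoded: [(0, 'b'), (1, 'a'), (1, 'b'), (0, 'a'), (2, '')]


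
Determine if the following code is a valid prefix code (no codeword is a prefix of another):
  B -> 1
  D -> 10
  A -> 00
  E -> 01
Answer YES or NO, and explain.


Checking each pair (does one codeword prefix another?):
  B='1' vs D='10': prefix -- VIOLATION

NO -- this is NOT a valid prefix code. B (1) is a prefix of D (10).


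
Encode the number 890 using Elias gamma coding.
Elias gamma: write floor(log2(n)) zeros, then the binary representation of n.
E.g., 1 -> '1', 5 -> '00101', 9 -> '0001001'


num_bits = floor(log2(890)) + 1 = 10
leading_zeros = num_bits - 1 = 9
binary(890) = 1101111010

Elias gamma(890) = '000000000' + '1101111010' = 0000000001101111010 (19 bits)


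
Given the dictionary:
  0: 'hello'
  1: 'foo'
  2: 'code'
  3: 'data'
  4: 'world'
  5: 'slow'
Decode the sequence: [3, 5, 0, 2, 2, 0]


Look up each index in the dictionary:
  3 -> 'data'
  5 -> 'slow'
  0 -> 'hello'
  2 -> 'code'
  2 -> 'code'
  0 -> 'hello'

Decoded: "data slow hello code code hello"


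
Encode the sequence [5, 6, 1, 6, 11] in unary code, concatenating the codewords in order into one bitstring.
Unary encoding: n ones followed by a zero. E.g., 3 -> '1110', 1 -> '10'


Encode each number as n ones followed by a terminating 0:
  5 -> 111110 (6 bits)
  6 -> 1111110 (7 bits)
  1 -> 10 (2 bits)
  6 -> 1111110 (7 bits)
  11 -> 111111111110 (12 bits)
Total length = 6 + 7 + 2 + 7 + 12 = 34 bits.

Unary([5, 6, 1, 6, 11]) = 1111101111110101111110111111111110 (34 bits)


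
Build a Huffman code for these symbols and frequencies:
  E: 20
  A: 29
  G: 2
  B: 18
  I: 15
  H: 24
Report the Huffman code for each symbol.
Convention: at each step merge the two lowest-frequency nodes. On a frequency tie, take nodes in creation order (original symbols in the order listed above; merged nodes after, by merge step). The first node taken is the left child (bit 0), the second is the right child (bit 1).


Huffman tree construction:
Step 1: Merge G(2) + I(15) = 17
Step 2: Merge (G+I)(17) + B(18) = 35
Step 3: Merge E(20) + H(24) = 44
Step 4: Merge A(29) + ((G+I)+B)(35) = 64
Step 5: Merge (E+H)(44) + (A+((G+I)+B))(64) = 108
Read each symbol's code off the tree from the root (left child = 0, right child = 1).

Codes:
  E: 00 (length 2)
  A: 10 (length 2)
  G: 1100 (length 4)
  B: 111 (length 3)
  I: 1101 (length 4)
  H: 01 (length 2)
Average code length: 268/108 = 2.4815 bits/symbol


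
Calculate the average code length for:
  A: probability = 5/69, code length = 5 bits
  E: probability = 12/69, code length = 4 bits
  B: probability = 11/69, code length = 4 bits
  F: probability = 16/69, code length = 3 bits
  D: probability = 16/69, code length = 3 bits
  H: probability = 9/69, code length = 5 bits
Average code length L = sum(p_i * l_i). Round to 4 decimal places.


Weighted contributions p_i * l_i:
  A: (5/69) * 5 = 25/69
  E: (12/69) * 4 = 48/69
  B: (11/69) * 4 = 44/69
  F: (16/69) * 3 = 48/69
  D: (16/69) * 3 = 48/69
  H: (9/69) * 5 = 45/69
Sum = (25 + 48 + 44 + 48 + 48 + 45)/69 = 258/69

L = 258/69 = 3.7391 bits/symbol


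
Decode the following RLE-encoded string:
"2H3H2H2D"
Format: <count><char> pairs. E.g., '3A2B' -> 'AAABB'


Expanding each <count><char> pair:
  2H -> 'HH'
  3H -> 'HHH'
  2H -> 'HH'
  2D -> 'DD'

Decoded = HHHHHHHDD


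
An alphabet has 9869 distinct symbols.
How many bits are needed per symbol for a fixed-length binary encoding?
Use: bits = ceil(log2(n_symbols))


log2(9869) = 13.2687
Bracket: 2^13 = 8192 < 9869 <= 2^14 = 16384
So ceil(log2(9869)) = 14

bits = ceil(log2(9869)) = ceil(13.2687) = 14 bits


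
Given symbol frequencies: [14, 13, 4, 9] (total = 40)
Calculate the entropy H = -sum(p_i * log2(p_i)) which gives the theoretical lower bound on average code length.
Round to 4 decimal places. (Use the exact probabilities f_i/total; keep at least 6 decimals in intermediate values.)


Per-symbol terms -p_i * log2(p_i) with p_i = f_i/40:
  p = 14/40 = 0.350000: log2(p) = -1.514573, -p*log2(p) = 0.530101
  p = 13/40 = 0.325000: log2(p) = -1.621488, -p*log2(p) = 0.526984
  p = 4/40 = 0.100000: log2(p) = -3.321928, -p*log2(p) = 0.332193
  p = 9/40 = 0.225000: log2(p) = -2.152003, -p*log2(p) = 0.484201
H = 0.530101 + 0.526984 + 0.332193 + 0.484201 = 1.873479

H = 1.8735 bits/symbol


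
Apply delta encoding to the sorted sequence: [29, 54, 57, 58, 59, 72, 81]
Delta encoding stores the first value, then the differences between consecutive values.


First value: 29
Deltas:
  54 - 29 = 25
  57 - 54 = 3
  58 - 57 = 1
  59 - 58 = 1
  72 - 59 = 13
  81 - 72 = 9


Delta encoded: [29, 25, 3, 1, 1, 13, 9]


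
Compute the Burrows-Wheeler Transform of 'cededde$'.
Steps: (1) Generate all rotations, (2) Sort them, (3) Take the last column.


Rotations (sorted):
  0: $cededde -> last char: e
  1: cededde$ -> last char: $
  2: dde$cede -> last char: e
  3: de$ceded -> last char: d
  4: dedde$ce -> last char: e
  5: e$cededd -> last char: d
  6: edde$ced -> last char: d
  7: ededde$c -> last char: c


BWT = e$ededdc


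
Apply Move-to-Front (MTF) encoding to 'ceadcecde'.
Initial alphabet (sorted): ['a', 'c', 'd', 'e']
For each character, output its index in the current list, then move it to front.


MTF encoding:
'c': index 1 in ['a', 'c', 'd', 'e'] -> ['c', 'a', 'd', 'e']
'e': index 3 in ['c', 'a', 'd', 'e'] -> ['e', 'c', 'a', 'd']
'a': index 2 in ['e', 'c', 'a', 'd'] -> ['a', 'e', 'c', 'd']
'd': index 3 in ['a', 'e', 'c', 'd'] -> ['d', 'a', 'e', 'c']
'c': index 3 in ['d', 'a', 'e', 'c'] -> ['c', 'd', 'a', 'e']
'e': index 3 in ['c', 'd', 'a', 'e'] -> ['e', 'c', 'd', 'a']
'c': index 1 in ['e', 'c', 'd', 'a'] -> ['c', 'e', 'd', 'a']
'd': index 2 in ['c', 'e', 'd', 'a'] -> ['d', 'c', 'e', 'a']
'e': index 2 in ['d', 'c', 'e', 'a'] -> ['e', 'd', 'c', 'a']


Output: [1, 3, 2, 3, 3, 3, 1, 2, 2]


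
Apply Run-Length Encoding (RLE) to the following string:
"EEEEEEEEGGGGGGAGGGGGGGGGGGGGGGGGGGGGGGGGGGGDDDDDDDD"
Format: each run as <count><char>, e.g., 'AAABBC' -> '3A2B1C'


Scanning runs left to right:
  i=0: run of 'E' x 8 -> '8E'
  i=8: run of 'G' x 6 -> '6G'
  i=14: run of 'A' x 1 -> '1A'
  i=15: run of 'G' x 28 -> '28G'
  i=43: run of 'D' x 8 -> '8D'

RLE = 8E6G1A28G8D


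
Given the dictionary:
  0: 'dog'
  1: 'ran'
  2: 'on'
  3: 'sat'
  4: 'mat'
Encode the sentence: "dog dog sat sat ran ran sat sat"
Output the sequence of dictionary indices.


Look up each word in the dictionary:
  'dog' -> 0
  'dog' -> 0
  'sat' -> 3
  'sat' -> 3
  'ran' -> 1
  'ran' -> 1
  'sat' -> 3
  'sat' -> 3

Encoded: [0, 0, 3, 3, 1, 1, 3, 3]


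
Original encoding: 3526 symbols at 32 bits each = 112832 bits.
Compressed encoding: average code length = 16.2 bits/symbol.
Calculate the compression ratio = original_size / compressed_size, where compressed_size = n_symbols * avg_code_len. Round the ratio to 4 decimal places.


original_size = n_symbols * orig_bits = 3526 * 32 = 112832 bits
compressed_size = n_symbols * avg_code_len = 3526 * 16.2 = 57121.2 bits
ratio = original_size / compressed_size = 112832 / 57121.2 = 1.9753

Compression ratio = 1.9753


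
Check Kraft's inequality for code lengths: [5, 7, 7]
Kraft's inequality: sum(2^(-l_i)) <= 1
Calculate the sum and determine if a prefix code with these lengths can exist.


Sum = 2^(-5) + 2^(-7) + 2^(-7)
    = 0.03125 + 0.0078125 + 0.0078125
    = 6/128 = 0.046875
Since 0.046875 <= 1, Kraft's inequality IS satisfied.
A prefix code with these lengths CAN exist.

Kraft sum = 0.046875. Satisfied.


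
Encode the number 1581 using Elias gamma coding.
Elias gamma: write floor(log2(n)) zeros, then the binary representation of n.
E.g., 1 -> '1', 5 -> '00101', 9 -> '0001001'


num_bits = floor(log2(1581)) + 1 = 11
leading_zeros = num_bits - 1 = 10
binary(1581) = 11000101101

Elias gamma(1581) = '0000000000' + '11000101101' = 000000000011000101101 (21 bits)


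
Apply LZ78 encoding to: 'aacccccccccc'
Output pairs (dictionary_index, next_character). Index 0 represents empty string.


LZ78 encoding steps:
Dictionary: {0: ''}
Step 1: w='' (idx 0), next='a' -> output (0, 'a'), add 'a' as idx 1
Step 2: w='a' (idx 1), next='c' -> output (1, 'c'), add 'ac' as idx 2
Step 3: w='' (idx 0), next='c' -> output (0, 'c'), add 'c' as idx 3
Step 4: w='c' (idx 3), next='c' -> output (3, 'c'), add 'cc' as idx 4
Step 5: w='cc' (idx 4), next='c' -> output (4, 'c'), add 'ccc' as idx 5
Step 6: w='ccc' (idx 5), end of input -> output (5, '')


Encoded: [(0, 'a'), (1, 'c'), (0, 'c'), (3, 'c'), (4, 'c'), (5, '')]


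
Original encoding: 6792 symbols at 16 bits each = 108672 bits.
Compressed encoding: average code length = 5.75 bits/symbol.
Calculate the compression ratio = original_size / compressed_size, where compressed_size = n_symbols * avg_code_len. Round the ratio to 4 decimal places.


original_size = n_symbols * orig_bits = 6792 * 16 = 108672 bits
compressed_size = n_symbols * avg_code_len = 6792 * 5.75 = 39054.0 bits
ratio = original_size / compressed_size = 108672 / 39054.0 = 2.7826

Compression ratio = 2.7826


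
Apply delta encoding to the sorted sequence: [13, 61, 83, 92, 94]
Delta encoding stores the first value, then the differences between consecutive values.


First value: 13
Deltas:
  61 - 13 = 48
  83 - 61 = 22
  92 - 83 = 9
  94 - 92 = 2


Delta encoded: [13, 48, 22, 9, 2]


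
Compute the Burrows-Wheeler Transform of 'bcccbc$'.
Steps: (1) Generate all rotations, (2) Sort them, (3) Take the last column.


Rotations (sorted):
  0: $bcccbc -> last char: c
  1: bc$bccc -> last char: c
  2: bcccbc$ -> last char: $
  3: c$bcccb -> last char: b
  4: cbc$bcc -> last char: c
  5: ccbc$bc -> last char: c
  6: cccbc$b -> last char: b


BWT = cc$bccb


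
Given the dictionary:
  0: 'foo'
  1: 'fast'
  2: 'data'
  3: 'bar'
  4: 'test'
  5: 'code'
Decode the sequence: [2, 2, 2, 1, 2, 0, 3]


Look up each index in the dictionary:
  2 -> 'data'
  2 -> 'data'
  2 -> 'data'
  1 -> 'fast'
  2 -> 'data'
  0 -> 'foo'
  3 -> 'bar'

Decoded: "data data data fast data foo bar"


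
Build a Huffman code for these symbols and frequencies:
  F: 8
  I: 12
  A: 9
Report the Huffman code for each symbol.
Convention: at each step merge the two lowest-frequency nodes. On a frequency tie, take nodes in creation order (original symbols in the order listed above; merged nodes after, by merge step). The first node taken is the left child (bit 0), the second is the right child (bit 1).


Huffman tree construction:
Step 1: Merge F(8) + A(9) = 17
Step 2: Merge I(12) + (F+A)(17) = 29
Read each symbol's code off the tree from the root (left child = 0, right child = 1).

Codes:
  F: 10 (length 2)
  I: 0 (length 1)
  A: 11 (length 2)
Average code length: 46/29 = 1.5862 bits/symbol


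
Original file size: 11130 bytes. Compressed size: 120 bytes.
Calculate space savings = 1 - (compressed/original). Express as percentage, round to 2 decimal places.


ratio = compressed/original = 120/11130 = 0.010782
savings = 1 - ratio = 1 - 0.010782 = 0.989218
as a percentage: 0.989218 * 100 = 98.92%

Space savings = 1 - 120/11130 = 98.92%


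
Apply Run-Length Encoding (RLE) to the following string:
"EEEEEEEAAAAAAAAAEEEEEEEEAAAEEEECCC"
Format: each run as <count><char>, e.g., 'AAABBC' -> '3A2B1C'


Scanning runs left to right:
  i=0: run of 'E' x 7 -> '7E'
  i=7: run of 'A' x 9 -> '9A'
  i=16: run of 'E' x 8 -> '8E'
  i=24: run of 'A' x 3 -> '3A'
  i=27: run of 'E' x 4 -> '4E'
  i=31: run of 'C' x 3 -> '3C'

RLE = 7E9A8E3A4E3C


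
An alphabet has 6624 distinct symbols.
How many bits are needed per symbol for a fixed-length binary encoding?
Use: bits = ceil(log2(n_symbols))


log2(6624) = 12.6935
Bracket: 2^12 = 4096 < 6624 <= 2^13 = 8192
So ceil(log2(6624)) = 13

bits = ceil(log2(6624)) = ceil(12.6935) = 13 bits


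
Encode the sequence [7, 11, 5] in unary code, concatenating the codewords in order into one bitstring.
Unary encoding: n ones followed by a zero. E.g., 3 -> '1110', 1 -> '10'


Encode each number as n ones followed by a terminating 0:
  7 -> 11111110 (8 bits)
  11 -> 111111111110 (12 bits)
  5 -> 111110 (6 bits)
Total length = 8 + 12 + 6 = 26 bits.

Unary([7, 11, 5]) = 11111110111111111110111110 (26 bits)


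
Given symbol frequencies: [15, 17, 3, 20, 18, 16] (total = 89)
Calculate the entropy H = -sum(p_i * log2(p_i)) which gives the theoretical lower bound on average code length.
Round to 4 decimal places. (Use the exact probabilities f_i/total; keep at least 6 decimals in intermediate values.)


Per-symbol terms -p_i * log2(p_i) with p_i = f_i/89:
  p = 15/89 = 0.168539: log2(p) = -2.568843, -p*log2(p) = 0.432951
  p = 17/89 = 0.191011: log2(p) = -2.388271, -p*log2(p) = 0.456187
  p = 3/89 = 0.033708: log2(p) = -4.890771, -p*log2(p) = 0.164857
  p = 20/89 = 0.224719: log2(p) = -2.153805, -p*log2(p) = 0.484001
  p = 18/89 = 0.202247: log2(p) = -2.305808, -p*log2(p) = 0.466343
  p = 16/89 = 0.179775: log2(p) = -2.475733, -p*log2(p) = 0.445076
H = 0.432951 + 0.456187 + 0.164857 + 0.484001 + 0.466343 + 0.445076 = 2.449415

H = 2.4494 bits/symbol


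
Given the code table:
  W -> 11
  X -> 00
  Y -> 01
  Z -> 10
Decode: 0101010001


Decoding:
01 -> Y
01 -> Y
01 -> Y
00 -> X
01 -> Y


Result: YYYXY


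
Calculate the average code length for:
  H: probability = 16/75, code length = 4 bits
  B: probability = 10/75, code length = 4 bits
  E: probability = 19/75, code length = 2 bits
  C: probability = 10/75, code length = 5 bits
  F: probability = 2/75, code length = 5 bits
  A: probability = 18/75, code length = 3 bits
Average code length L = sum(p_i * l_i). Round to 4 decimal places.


Weighted contributions p_i * l_i:
  H: (16/75) * 4 = 64/75
  B: (10/75) * 4 = 40/75
  E: (19/75) * 2 = 38/75
  C: (10/75) * 5 = 50/75
  F: (2/75) * 5 = 10/75
  A: (18/75) * 3 = 54/75
Sum = (64 + 40 + 38 + 50 + 10 + 54)/75 = 256/75

L = 256/75 = 3.4133 bits/symbol


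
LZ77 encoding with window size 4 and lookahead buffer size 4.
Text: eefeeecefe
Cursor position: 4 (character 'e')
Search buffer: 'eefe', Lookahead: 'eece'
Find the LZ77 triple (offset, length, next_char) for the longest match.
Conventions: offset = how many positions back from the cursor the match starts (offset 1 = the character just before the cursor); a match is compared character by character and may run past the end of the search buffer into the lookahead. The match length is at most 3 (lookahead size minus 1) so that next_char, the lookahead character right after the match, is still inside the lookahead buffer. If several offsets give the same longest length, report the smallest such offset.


Try each offset into the search buffer:
  offset=1 (pos 3, char 'e'): match length 2
  offset=2 (pos 2, char 'f'): match length 0
  offset=3 (pos 1, char 'e'): match length 1
  offset=4 (pos 0, char 'e'): match length 2
Longest match has length 2, found at offsets 1, 4; take the smallest, offset 1.
next_char = character at position 4 + 2 = 6 -> 'c'

Best match: offset=1, length=2 (matching 'ee' starting at position 3)
LZ77 triple: (1, 2, 'c')


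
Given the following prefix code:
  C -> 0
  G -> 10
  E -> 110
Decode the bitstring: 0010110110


Decoding step by step:
Bits 0 -> C
Bits 0 -> C
Bits 10 -> G
Bits 110 -> E
Bits 110 -> E


Decoded message: CCGEE


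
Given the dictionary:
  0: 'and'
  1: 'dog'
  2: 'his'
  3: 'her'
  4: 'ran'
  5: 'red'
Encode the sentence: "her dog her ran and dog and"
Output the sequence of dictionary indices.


Look up each word in the dictionary:
  'her' -> 3
  'dog' -> 1
  'her' -> 3
  'ran' -> 4
  'and' -> 0
  'dog' -> 1
  'and' -> 0

Encoded: [3, 1, 3, 4, 0, 1, 0]


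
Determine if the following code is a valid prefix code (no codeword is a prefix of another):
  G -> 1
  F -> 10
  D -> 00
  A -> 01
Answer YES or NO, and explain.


Checking each pair (does one codeword prefix another?):
  G='1' vs F='10': prefix -- VIOLATION

NO -- this is NOT a valid prefix code. G (1) is a prefix of F (10).


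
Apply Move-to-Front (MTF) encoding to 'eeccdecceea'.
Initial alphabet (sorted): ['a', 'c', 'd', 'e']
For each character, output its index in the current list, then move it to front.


MTF encoding:
'e': index 3 in ['a', 'c', 'd', 'e'] -> ['e', 'a', 'c', 'd']
'e': index 0 in ['e', 'a', 'c', 'd'] -> ['e', 'a', 'c', 'd']
'c': index 2 in ['e', 'a', 'c', 'd'] -> ['c', 'e', 'a', 'd']
'c': index 0 in ['c', 'e', 'a', 'd'] -> ['c', 'e', 'a', 'd']
'd': index 3 in ['c', 'e', 'a', 'd'] -> ['d', 'c', 'e', 'a']
'e': index 2 in ['d', 'c', 'e', 'a'] -> ['e', 'd', 'c', 'a']
'c': index 2 in ['e', 'd', 'c', 'a'] -> ['c', 'e', 'd', 'a']
'c': index 0 in ['c', 'e', 'd', 'a'] -> ['c', 'e', 'd', 'a']
'e': index 1 in ['c', 'e', 'd', 'a'] -> ['e', 'c', 'd', 'a']
'e': index 0 in ['e', 'c', 'd', 'a'] -> ['e', 'c', 'd', 'a']
'a': index 3 in ['e', 'c', 'd', 'a'] -> ['a', 'e', 'c', 'd']


Output: [3, 0, 2, 0, 3, 2, 2, 0, 1, 0, 3]


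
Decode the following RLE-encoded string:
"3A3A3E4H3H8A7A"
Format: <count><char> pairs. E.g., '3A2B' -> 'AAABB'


Expanding each <count><char> pair:
  3A -> 'AAA'
  3A -> 'AAA'
  3E -> 'EEE'
  4H -> 'HHHH'
  3H -> 'HHH'
  8A -> 'AAAAAAAA'
  7A -> 'AAAAAAA'

Decoded = AAAAAAEEEHHHHHHHAAAAAAAAAAAAAAA


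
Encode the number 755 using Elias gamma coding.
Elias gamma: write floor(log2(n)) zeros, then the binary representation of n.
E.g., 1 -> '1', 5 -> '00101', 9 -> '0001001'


num_bits = floor(log2(755)) + 1 = 10
leading_zeros = num_bits - 1 = 9
binary(755) = 1011110011

Elias gamma(755) = '000000000' + '1011110011' = 0000000001011110011 (19 bits)


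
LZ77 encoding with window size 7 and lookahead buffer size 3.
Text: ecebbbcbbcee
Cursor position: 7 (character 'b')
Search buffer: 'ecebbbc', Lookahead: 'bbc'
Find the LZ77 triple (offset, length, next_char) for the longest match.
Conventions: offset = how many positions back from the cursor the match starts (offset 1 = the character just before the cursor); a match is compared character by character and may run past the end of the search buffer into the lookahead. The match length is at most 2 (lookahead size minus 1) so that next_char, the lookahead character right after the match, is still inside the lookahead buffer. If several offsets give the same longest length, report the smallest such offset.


Try each offset into the search buffer:
  offset=1 (pos 6, char 'c'): match length 0
  offset=2 (pos 5, char 'b'): match length 1
  offset=3 (pos 4, char 'b'): match length 2
  offset=4 (pos 3, char 'b'): match length 2
  offset=5 (pos 2, char 'e'): match length 0
  offset=6 (pos 1, char 'c'): match length 0
  offset=7 (pos 0, char 'e'): match length 0
Longest match has length 2, found at offsets 3, 4; take the smallest, offset 3.
next_char = character at position 7 + 2 = 9 -> 'c'

Best match: offset=3, length=2 (matching 'bb' starting at position 4)
LZ77 triple: (3, 2, 'c')


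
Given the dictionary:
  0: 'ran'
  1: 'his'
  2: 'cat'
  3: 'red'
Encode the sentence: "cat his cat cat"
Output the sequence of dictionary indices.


Look up each word in the dictionary:
  'cat' -> 2
  'his' -> 1
  'cat' -> 2
  'cat' -> 2

Encoded: [2, 1, 2, 2]


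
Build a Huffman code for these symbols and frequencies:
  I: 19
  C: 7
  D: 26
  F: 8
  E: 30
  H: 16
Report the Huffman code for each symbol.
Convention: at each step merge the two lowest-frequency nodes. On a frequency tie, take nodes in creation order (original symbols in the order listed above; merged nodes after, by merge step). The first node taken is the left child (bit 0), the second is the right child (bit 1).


Huffman tree construction:
Step 1: Merge C(7) + F(8) = 15
Step 2: Merge (C+F)(15) + H(16) = 31
Step 3: Merge I(19) + D(26) = 45
Step 4: Merge E(30) + ((C+F)+H)(31) = 61
Step 5: Merge (I+D)(45) + (E+((C+F)+H))(61) = 106
Read each symbol's code off the tree from the root (left child = 0, right child = 1).

Codes:
  I: 00 (length 2)
  C: 1100 (length 4)
  D: 01 (length 2)
  F: 1101 (length 4)
  E: 10 (length 2)
  H: 111 (length 3)
Average code length: 258/106 = 2.4340 bits/symbol


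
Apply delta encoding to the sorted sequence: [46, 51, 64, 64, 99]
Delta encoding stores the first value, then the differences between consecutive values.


First value: 46
Deltas:
  51 - 46 = 5
  64 - 51 = 13
  64 - 64 = 0
  99 - 64 = 35


Delta encoded: [46, 5, 13, 0, 35]


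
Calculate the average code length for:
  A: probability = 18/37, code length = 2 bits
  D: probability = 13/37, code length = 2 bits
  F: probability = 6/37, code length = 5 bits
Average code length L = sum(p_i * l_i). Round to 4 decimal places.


Weighted contributions p_i * l_i:
  A: (18/37) * 2 = 36/37
  D: (13/37) * 2 = 26/37
  F: (6/37) * 5 = 30/37
Sum = (36 + 26 + 30)/37 = 92/37

L = 92/37 = 2.4865 bits/symbol


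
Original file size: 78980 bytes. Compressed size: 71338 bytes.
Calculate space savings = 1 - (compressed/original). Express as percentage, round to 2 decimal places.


ratio = compressed/original = 71338/78980 = 0.903241
savings = 1 - ratio = 1 - 0.903241 = 0.096759
as a percentage: 0.096759 * 100 = 9.68%

Space savings = 1 - 71338/78980 = 9.68%


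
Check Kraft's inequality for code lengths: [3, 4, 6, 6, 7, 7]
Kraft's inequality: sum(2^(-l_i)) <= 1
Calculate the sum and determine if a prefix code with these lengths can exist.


Sum = 2^(-3) + 2^(-4) + 2^(-6) + 2^(-6) + 2^(-7) + 2^(-7)
    = 0.125 + 0.0625 + 0.015625 + 0.015625 + 0.0078125 + 0.0078125
    = 30/128 = 0.234375
Since 0.234375 <= 1, Kraft's inequality IS satisfied.
A prefix code with these lengths CAN exist.

Kraft sum = 0.234375. Satisfied.


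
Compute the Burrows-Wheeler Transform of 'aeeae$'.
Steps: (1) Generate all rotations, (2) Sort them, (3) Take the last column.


Rotations (sorted):
  0: $aeeae -> last char: e
  1: ae$aee -> last char: e
  2: aeeae$ -> last char: $
  3: e$aeea -> last char: a
  4: eae$ae -> last char: e
  5: eeae$a -> last char: a


BWT = ee$aea


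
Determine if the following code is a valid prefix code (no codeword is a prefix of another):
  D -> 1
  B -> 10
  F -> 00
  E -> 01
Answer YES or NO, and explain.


Checking each pair (does one codeword prefix another?):
  D='1' vs B='10': prefix -- VIOLATION

NO -- this is NOT a valid prefix code. D (1) is a prefix of B (10).


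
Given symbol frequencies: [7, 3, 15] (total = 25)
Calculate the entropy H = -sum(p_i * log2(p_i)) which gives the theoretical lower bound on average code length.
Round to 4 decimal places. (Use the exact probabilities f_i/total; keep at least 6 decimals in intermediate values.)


Per-symbol terms -p_i * log2(p_i) with p_i = f_i/25:
  p = 7/25 = 0.280000: log2(p) = -1.836501, -p*log2(p) = 0.514220
  p = 3/25 = 0.120000: log2(p) = -3.058894, -p*log2(p) = 0.367067
  p = 15/25 = 0.600000: log2(p) = -0.736966, -p*log2(p) = 0.442179
H = 0.514220 + 0.367067 + 0.442179 = 1.323466

H = 1.3235 bits/symbol


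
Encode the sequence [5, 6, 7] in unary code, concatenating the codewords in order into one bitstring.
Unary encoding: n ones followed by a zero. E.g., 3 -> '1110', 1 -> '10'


Encode each number as n ones followed by a terminating 0:
  5 -> 111110 (6 bits)
  6 -> 1111110 (7 bits)
  7 -> 11111110 (8 bits)
Total length = 6 + 7 + 8 = 21 bits.

Unary([5, 6, 7]) = 111110111111011111110 (21 bits)


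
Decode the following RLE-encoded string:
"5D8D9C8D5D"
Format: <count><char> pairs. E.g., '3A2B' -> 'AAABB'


Expanding each <count><char> pair:
  5D -> 'DDDDD'
  8D -> 'DDDDDDDD'
  9C -> 'CCCCCCCCC'
  8D -> 'DDDDDDDD'
  5D -> 'DDDDD'

Decoded = DDDDDDDDDDDDDCCCCCCCCCDDDDDDDDDDDDD


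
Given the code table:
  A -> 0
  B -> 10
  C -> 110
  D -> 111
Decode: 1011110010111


Decoding:
10 -> B
111 -> D
10 -> B
0 -> A
10 -> B
111 -> D


Result: BDBABD


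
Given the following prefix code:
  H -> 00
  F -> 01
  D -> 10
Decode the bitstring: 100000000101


Decoding step by step:
Bits 10 -> D
Bits 00 -> H
Bits 00 -> H
Bits 00 -> H
Bits 01 -> F
Bits 01 -> F


Decoded message: DHHHFF


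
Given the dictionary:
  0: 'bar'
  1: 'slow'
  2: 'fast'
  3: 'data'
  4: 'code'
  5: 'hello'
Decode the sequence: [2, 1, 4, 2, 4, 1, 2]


Look up each index in the dictionary:
  2 -> 'fast'
  1 -> 'slow'
  4 -> 'code'
  2 -> 'fast'
  4 -> 'code'
  1 -> 'slow'
  2 -> 'fast'

Decoded: "fast slow code fast code slow fast"


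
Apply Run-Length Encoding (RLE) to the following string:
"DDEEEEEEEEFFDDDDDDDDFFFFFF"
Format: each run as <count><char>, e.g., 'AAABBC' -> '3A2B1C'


Scanning runs left to right:
  i=0: run of 'D' x 2 -> '2D'
  i=2: run of 'E' x 8 -> '8E'
  i=10: run of 'F' x 2 -> '2F'
  i=12: run of 'D' x 8 -> '8D'
  i=20: run of 'F' x 6 -> '6F'

RLE = 2D8E2F8D6F


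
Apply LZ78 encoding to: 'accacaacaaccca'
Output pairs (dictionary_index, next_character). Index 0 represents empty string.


LZ78 encoding steps:
Dictionary: {0: ''}
Step 1: w='' (idx 0), next='a' -> output (0, 'a'), add 'a' as idx 1
Step 2: w='' (idx 0), next='c' -> output (0, 'c'), add 'c' as idx 2
Step 3: w='c' (idx 2), next='a' -> output (2, 'a'), add 'ca' as idx 3
Step 4: w='ca' (idx 3), next='a' -> output (3, 'a'), add 'caa' as idx 4
Step 5: w='caa' (idx 4), next='c' -> output (4, 'c'), add 'caac' as idx 5
Step 6: w='c' (idx 2), next='c' -> output (2, 'c'), add 'cc' as idx 6
Step 7: w='a' (idx 1), end of input -> output (1, '')


Encoded: [(0, 'a'), (0, 'c'), (2, 'a'), (3, 'a'), (4, 'c'), (2, 'c'), (1, '')]


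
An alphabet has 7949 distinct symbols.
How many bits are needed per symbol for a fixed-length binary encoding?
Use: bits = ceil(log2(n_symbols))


log2(7949) = 12.9566
Bracket: 2^12 = 4096 < 7949 <= 2^13 = 8192
So ceil(log2(7949)) = 13

bits = ceil(log2(7949)) = ceil(12.9566) = 13 bits


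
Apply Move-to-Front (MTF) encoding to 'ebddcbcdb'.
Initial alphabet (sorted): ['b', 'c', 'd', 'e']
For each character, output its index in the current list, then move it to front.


MTF encoding:
'e': index 3 in ['b', 'c', 'd', 'e'] -> ['e', 'b', 'c', 'd']
'b': index 1 in ['e', 'b', 'c', 'd'] -> ['b', 'e', 'c', 'd']
'd': index 3 in ['b', 'e', 'c', 'd'] -> ['d', 'b', 'e', 'c']
'd': index 0 in ['d', 'b', 'e', 'c'] -> ['d', 'b', 'e', 'c']
'c': index 3 in ['d', 'b', 'e', 'c'] -> ['c', 'd', 'b', 'e']
'b': index 2 in ['c', 'd', 'b', 'e'] -> ['b', 'c', 'd', 'e']
'c': index 1 in ['b', 'c', 'd', 'e'] -> ['c', 'b', 'd', 'e']
'd': index 2 in ['c', 'b', 'd', 'e'] -> ['d', 'c', 'b', 'e']
'b': index 2 in ['d', 'c', 'b', 'e'] -> ['b', 'd', 'c', 'e']


Output: [3, 1, 3, 0, 3, 2, 1, 2, 2]


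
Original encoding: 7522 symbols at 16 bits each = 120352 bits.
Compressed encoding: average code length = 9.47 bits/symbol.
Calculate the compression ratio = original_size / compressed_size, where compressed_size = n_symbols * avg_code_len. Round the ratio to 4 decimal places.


original_size = n_symbols * orig_bits = 7522 * 16 = 120352 bits
compressed_size = n_symbols * avg_code_len = 7522 * 9.47 = 71233.34 bits
ratio = original_size / compressed_size = 120352 / 71233.34 = 1.6895

Compression ratio = 1.6895


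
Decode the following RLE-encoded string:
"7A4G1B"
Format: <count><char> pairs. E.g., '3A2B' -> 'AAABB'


Expanding each <count><char> pair:
  7A -> 'AAAAAAA'
  4G -> 'GGGG'
  1B -> 'B'

Decoded = AAAAAAAGGGGB


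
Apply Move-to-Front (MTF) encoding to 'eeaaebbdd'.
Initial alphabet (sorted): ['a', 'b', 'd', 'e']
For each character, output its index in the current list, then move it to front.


MTF encoding:
'e': index 3 in ['a', 'b', 'd', 'e'] -> ['e', 'a', 'b', 'd']
'e': index 0 in ['e', 'a', 'b', 'd'] -> ['e', 'a', 'b', 'd']
'a': index 1 in ['e', 'a', 'b', 'd'] -> ['a', 'e', 'b', 'd']
'a': index 0 in ['a', 'e', 'b', 'd'] -> ['a', 'e', 'b', 'd']
'e': index 1 in ['a', 'e', 'b', 'd'] -> ['e', 'a', 'b', 'd']
'b': index 2 in ['e', 'a', 'b', 'd'] -> ['b', 'e', 'a', 'd']
'b': index 0 in ['b', 'e', 'a', 'd'] -> ['b', 'e', 'a', 'd']
'd': index 3 in ['b', 'e', 'a', 'd'] -> ['d', 'b', 'e', 'a']
'd': index 0 in ['d', 'b', 'e', 'a'] -> ['d', 'b', 'e', 'a']


Output: [3, 0, 1, 0, 1, 2, 0, 3, 0]


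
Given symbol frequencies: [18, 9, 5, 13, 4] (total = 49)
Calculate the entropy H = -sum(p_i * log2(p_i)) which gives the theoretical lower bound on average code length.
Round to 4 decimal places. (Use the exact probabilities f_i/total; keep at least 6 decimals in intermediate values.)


Per-symbol terms -p_i * log2(p_i) with p_i = f_i/49:
  p = 18/49 = 0.367347: log2(p) = -1.444785, -p*log2(p) = 0.530737
  p = 9/49 = 0.183673: log2(p) = -2.444785, -p*log2(p) = 0.449042
  p = 5/49 = 0.102041: log2(p) = -3.292782, -p*log2(p) = 0.335998
  p = 13/49 = 0.265306: log2(p) = -1.914270, -p*log2(p) = 0.507868
  p = 4/49 = 0.081633: log2(p) = -3.614710, -p*log2(p) = 0.295078
H = 0.530737 + 0.449042 + 0.335998 + 0.507868 + 0.295078 = 2.118723

H = 2.1187 bits/symbol


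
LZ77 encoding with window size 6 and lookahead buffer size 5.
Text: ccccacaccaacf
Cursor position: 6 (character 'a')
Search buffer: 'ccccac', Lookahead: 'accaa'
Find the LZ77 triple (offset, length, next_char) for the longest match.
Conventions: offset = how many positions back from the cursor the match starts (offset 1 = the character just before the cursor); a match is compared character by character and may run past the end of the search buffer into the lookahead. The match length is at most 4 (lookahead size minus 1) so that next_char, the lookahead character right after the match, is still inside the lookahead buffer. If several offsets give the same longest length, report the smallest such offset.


Try each offset into the search buffer:
  offset=1 (pos 5, char 'c'): match length 0
  offset=2 (pos 4, char 'a'): match length 2
  offset=3 (pos 3, char 'c'): match length 0
  offset=4 (pos 2, char 'c'): match length 0
  offset=5 (pos 1, char 'c'): match length 0
  offset=6 (pos 0, char 'c'): match length 0
Longest match has length 2 at offset 2.
next_char = character at position 6 + 2 = 8 -> 'c'

Best match: offset=2, length=2 (matching 'ac' starting at position 4)
LZ77 triple: (2, 2, 'c')
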